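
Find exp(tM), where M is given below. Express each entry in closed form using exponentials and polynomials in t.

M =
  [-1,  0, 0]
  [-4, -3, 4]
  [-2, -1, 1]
e^{tM} =
  [exp(-t), 0, 0]
  [-4*t*exp(-t), -2*t*exp(-t) + exp(-t), 4*t*exp(-t)]
  [-2*t*exp(-t), -t*exp(-t), 2*t*exp(-t) + exp(-t)]

Strategy: write M = P · J · P⁻¹ where J is a Jordan canonical form, so e^{tM} = P · e^{tJ} · P⁻¹, and e^{tJ} can be computed block-by-block.

M has Jordan form
J =
  [-1,  1,  0]
  [ 0, -1,  0]
  [ 0,  0, -1]
(up to reordering of blocks).

Per-block formulas:
  For a 2×2 Jordan block J_2(-1): exp(t · J_2(-1)) = e^(-1t)·(I + t·N), where N is the 2×2 nilpotent shift.
  For a 1×1 block at λ = -1: exp(t · [-1]) = [e^(-1t)].

After assembling e^{tJ} and conjugating by P, we get:

e^{tM} =
  [exp(-t), 0, 0]
  [-4*t*exp(-t), -2*t*exp(-t) + exp(-t), 4*t*exp(-t)]
  [-2*t*exp(-t), -t*exp(-t), 2*t*exp(-t) + exp(-t)]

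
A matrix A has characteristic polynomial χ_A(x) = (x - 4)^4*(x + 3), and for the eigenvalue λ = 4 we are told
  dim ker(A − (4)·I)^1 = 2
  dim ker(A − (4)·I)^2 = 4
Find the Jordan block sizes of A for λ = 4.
Block sizes for λ = 4: [2, 2]

From the dimensions of kernels of powers, the number of Jordan blocks of size at least j is d_j − d_{j−1} where d_j = dim ker(N^j) (with d_0 = 0). Computing the differences gives [2, 2].
The number of blocks of size exactly k is (#blocks of size ≥ k) − (#blocks of size ≥ k + 1), so the partition is: 2 block(s) of size 2.
In nonincreasing order the block sizes are [2, 2].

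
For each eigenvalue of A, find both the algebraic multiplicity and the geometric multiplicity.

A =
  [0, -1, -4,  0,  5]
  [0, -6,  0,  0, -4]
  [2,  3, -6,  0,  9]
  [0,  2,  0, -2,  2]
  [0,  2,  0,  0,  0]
λ = -4: alg = 2, geom = 1; λ = -2: alg = 3, geom = 3

Step 1 — factor the characteristic polynomial to read off the algebraic multiplicities:
  χ_A(x) = (x + 2)^3*(x + 4)^2

Step 2 — compute geometric multiplicities via the rank-nullity identity g(λ) = n − rank(A − λI):
  rank(A − (-4)·I) = 4, so dim ker(A − (-4)·I) = n − 4 = 1
  rank(A − (-2)·I) = 2, so dim ker(A − (-2)·I) = n − 2 = 3

Summary:
  λ = -4: algebraic multiplicity = 2, geometric multiplicity = 1
  λ = -2: algebraic multiplicity = 3, geometric multiplicity = 3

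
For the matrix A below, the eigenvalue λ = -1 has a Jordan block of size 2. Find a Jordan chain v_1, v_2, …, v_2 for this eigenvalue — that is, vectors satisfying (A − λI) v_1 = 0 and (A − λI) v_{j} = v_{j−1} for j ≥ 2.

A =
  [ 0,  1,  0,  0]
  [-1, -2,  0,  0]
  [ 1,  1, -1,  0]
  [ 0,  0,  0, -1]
A Jordan chain for λ = -1 of length 2:
v_1 = (1, -1, 1, 0)ᵀ
v_2 = (1, 0, 0, 0)ᵀ

Let N = A − (-1)·I. We want v_2 with N^2 v_2 = 0 but N^1 v_2 ≠ 0; then v_{j-1} := N · v_j for j = 2, …, 2.

Pick v_2 = (1, 0, 0, 0)ᵀ.
Then v_1 = N · v_2 = (1, -1, 1, 0)ᵀ.

Sanity check: (A − (-1)·I) v_1 = (0, 0, 0, 0)ᵀ = 0. ✓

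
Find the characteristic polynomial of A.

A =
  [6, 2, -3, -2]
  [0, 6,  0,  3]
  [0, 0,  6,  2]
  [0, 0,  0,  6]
x^4 - 24*x^3 + 216*x^2 - 864*x + 1296

Expanding det(x·I − A) (e.g. by cofactor expansion or by noting that A is similar to its Jordan form J, which has the same characteristic polynomial as A) gives
  χ_A(x) = x^4 - 24*x^3 + 216*x^2 - 864*x + 1296
which factors as (x - 6)^4. The eigenvalues (with algebraic multiplicities) are λ = 6 with multiplicity 4.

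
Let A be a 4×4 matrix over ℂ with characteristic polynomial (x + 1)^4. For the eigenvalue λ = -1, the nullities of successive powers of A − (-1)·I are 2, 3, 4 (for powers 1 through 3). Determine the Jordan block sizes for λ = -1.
Block sizes for λ = -1: [3, 1]

From the dimensions of kernels of powers, the number of Jordan blocks of size at least j is d_j − d_{j−1} where d_j = dim ker(N^j) (with d_0 = 0). Computing the differences gives [2, 1, 1].
The number of blocks of size exactly k is (#blocks of size ≥ k) − (#blocks of size ≥ k + 1), so the partition is: 1 block(s) of size 1, 1 block(s) of size 3.
In nonincreasing order the block sizes are [3, 1].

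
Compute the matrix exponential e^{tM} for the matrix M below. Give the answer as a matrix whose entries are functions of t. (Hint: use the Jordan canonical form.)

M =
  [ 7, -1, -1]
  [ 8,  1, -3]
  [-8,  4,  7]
e^{tM} =
  [2*t^2*exp(5*t) + 2*t*exp(5*t) + exp(5*t), -t^2*exp(5*t) - t*exp(5*t), -t^2*exp(5*t)/2 - t*exp(5*t)]
  [4*t^2*exp(5*t) + 8*t*exp(5*t), -2*t^2*exp(5*t) - 4*t*exp(5*t) + exp(5*t), -t^2*exp(5*t) - 3*t*exp(5*t)]
  [-8*t*exp(5*t), 4*t*exp(5*t), 2*t*exp(5*t) + exp(5*t)]

Strategy: write M = P · J · P⁻¹ where J is a Jordan canonical form, so e^{tM} = P · e^{tJ} · P⁻¹, and e^{tJ} can be computed block-by-block.

M has Jordan form
J =
  [5, 1, 0]
  [0, 5, 1]
  [0, 0, 5]
(up to reordering of blocks).

Per-block formulas:
  For a 3×3 Jordan block J_3(5): exp(t · J_3(5)) = e^(5t)·(I + t·N + (t^2/2)·N^2), where N is the 3×3 nilpotent shift.

After assembling e^{tJ} and conjugating by P, we get:

e^{tM} =
  [2*t^2*exp(5*t) + 2*t*exp(5*t) + exp(5*t), -t^2*exp(5*t) - t*exp(5*t), -t^2*exp(5*t)/2 - t*exp(5*t)]
  [4*t^2*exp(5*t) + 8*t*exp(5*t), -2*t^2*exp(5*t) - 4*t*exp(5*t) + exp(5*t), -t^2*exp(5*t) - 3*t*exp(5*t)]
  [-8*t*exp(5*t), 4*t*exp(5*t), 2*t*exp(5*t) + exp(5*t)]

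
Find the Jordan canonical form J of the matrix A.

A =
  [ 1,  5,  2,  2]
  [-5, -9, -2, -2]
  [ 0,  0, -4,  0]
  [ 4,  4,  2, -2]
J_2(-4) ⊕ J_1(-4) ⊕ J_1(-2)

The characteristic polynomial is
  det(x·I − A) = x^4 + 14*x^3 + 72*x^2 + 160*x + 128 = (x + 2)*(x + 4)^3

Eigenvalues and multiplicities (the geometric multiplicity of λ is n − rank(A − λI), which equals the number of Jordan blocks for λ):
  λ = -4: algebraic multiplicity = 3, geometric multiplicity = 2
  λ = -2: algebraic multiplicity = 1, geometric multiplicity = 1

Determining the block sizes for each eigenvalue:
  λ = -4: 2 blocks summing to 3 forces exactly one block of size 2 and the rest size 1 → block sizes [2, 1]
  λ = -2: one block (gm = 1), so the single block has size am = 1 → block sizes [1]

Assembling the blocks gives a Jordan form
J =
  [-4,  1,  0,  0]
  [ 0, -4,  0,  0]
  [ 0,  0, -4,  0]
  [ 0,  0,  0, -2]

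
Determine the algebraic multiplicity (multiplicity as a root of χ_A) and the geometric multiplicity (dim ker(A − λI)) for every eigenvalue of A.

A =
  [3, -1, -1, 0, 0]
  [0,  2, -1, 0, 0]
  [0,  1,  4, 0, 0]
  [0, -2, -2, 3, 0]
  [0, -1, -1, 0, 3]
λ = 3: alg = 5, geom = 4

Step 1 — factor the characteristic polynomial to read off the algebraic multiplicities:
  χ_A(x) = (x - 3)^5

Step 2 — compute geometric multiplicities via the rank-nullity identity g(λ) = n − rank(A − λI):
  rank(A − (3)·I) = 1, so dim ker(A − (3)·I) = n − 1 = 4

Summary:
  λ = 3: algebraic multiplicity = 5, geometric multiplicity = 4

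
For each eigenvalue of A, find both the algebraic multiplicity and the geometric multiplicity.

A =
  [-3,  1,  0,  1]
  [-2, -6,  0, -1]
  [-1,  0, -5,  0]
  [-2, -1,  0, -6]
λ = -5: alg = 4, geom = 2

Step 1 — factor the characteristic polynomial to read off the algebraic multiplicities:
  χ_A(x) = (x + 5)^4

Step 2 — compute geometric multiplicities via the rank-nullity identity g(λ) = n − rank(A − λI):
  rank(A − (-5)·I) = 2, so dim ker(A − (-5)·I) = n − 2 = 2

Summary:
  λ = -5: algebraic multiplicity = 4, geometric multiplicity = 2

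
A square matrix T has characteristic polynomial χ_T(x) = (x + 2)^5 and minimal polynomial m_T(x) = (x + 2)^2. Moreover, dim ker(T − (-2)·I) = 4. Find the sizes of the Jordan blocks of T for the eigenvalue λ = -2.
Block sizes for λ = -2: [2, 1, 1, 1]

Step 1 — from the characteristic polynomial, algebraic multiplicity of λ = -2 is 5. From dim ker(T − (-2)·I) = 4, there are exactly 4 Jordan blocks for λ = -2.
Step 2 — from the minimal polynomial, the factor (x + 2)^2 tells us the largest block for λ = -2 has size 2.
Step 3 — with total size 5, 4 blocks, and largest block 2, the block sizes (in nonincreasing order) are [2, 1, 1, 1].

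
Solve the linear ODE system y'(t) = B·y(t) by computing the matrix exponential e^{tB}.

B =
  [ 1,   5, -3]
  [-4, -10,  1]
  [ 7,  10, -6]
e^{tB} =
  [-5*t^2*exp(-5*t)/2 + 6*t*exp(-5*t) + exp(-5*t), -25*t^2*exp(-5*t)/2 + 5*t*exp(-5*t), -5*t^2*exp(-5*t) - 3*t*exp(-5*t)]
  [3*t^2*exp(-5*t)/2 - 4*t*exp(-5*t), 15*t^2*exp(-5*t)/2 - 5*t*exp(-5*t) + exp(-5*t), 3*t^2*exp(-5*t) + t*exp(-5*t)]
  [-5*t^2*exp(-5*t)/2 + 7*t*exp(-5*t), -25*t^2*exp(-5*t)/2 + 10*t*exp(-5*t), -5*t^2*exp(-5*t) - t*exp(-5*t) + exp(-5*t)]

Strategy: write B = P · J · P⁻¹ where J is a Jordan canonical form, so e^{tB} = P · e^{tJ} · P⁻¹, and e^{tJ} can be computed block-by-block.

B has Jordan form
J =
  [-5,  1,  0]
  [ 0, -5,  1]
  [ 0,  0, -5]
(up to reordering of blocks).

Per-block formulas:
  For a 3×3 Jordan block J_3(-5): exp(t · J_3(-5)) = e^(-5t)·(I + t·N + (t^2/2)·N^2), where N is the 3×3 nilpotent shift.

After assembling e^{tJ} and conjugating by P, we get:

e^{tB} =
  [-5*t^2*exp(-5*t)/2 + 6*t*exp(-5*t) + exp(-5*t), -25*t^2*exp(-5*t)/2 + 5*t*exp(-5*t), -5*t^2*exp(-5*t) - 3*t*exp(-5*t)]
  [3*t^2*exp(-5*t)/2 - 4*t*exp(-5*t), 15*t^2*exp(-5*t)/2 - 5*t*exp(-5*t) + exp(-5*t), 3*t^2*exp(-5*t) + t*exp(-5*t)]
  [-5*t^2*exp(-5*t)/2 + 7*t*exp(-5*t), -25*t^2*exp(-5*t)/2 + 10*t*exp(-5*t), -5*t^2*exp(-5*t) - t*exp(-5*t) + exp(-5*t)]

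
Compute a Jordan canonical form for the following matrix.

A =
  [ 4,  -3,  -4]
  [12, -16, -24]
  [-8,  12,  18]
J_2(2) ⊕ J_1(2)

The characteristic polynomial is
  det(x·I − A) = x^3 - 6*x^2 + 12*x - 8 = (x - 2)^3

Eigenvalues and multiplicities (the geometric multiplicity of λ is n − rank(A − λI), which equals the number of Jordan blocks for λ):
  λ = 2: algebraic multiplicity = 3, geometric multiplicity = 2

Determining the block sizes for each eigenvalue:
  λ = 2: 2 blocks summing to 3 forces exactly one block of size 2 and the rest size 1 → block sizes [2, 1]

Assembling the blocks gives a Jordan form
J =
  [2, 1, 0]
  [0, 2, 0]
  [0, 0, 2]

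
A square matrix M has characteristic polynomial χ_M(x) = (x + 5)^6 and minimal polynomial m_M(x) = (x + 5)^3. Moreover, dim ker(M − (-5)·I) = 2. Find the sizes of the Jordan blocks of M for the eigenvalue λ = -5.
Block sizes for λ = -5: [3, 3]

Step 1 — from the characteristic polynomial, algebraic multiplicity of λ = -5 is 6. From dim ker(M − (-5)·I) = 2, there are exactly 2 Jordan blocks for λ = -5.
Step 2 — from the minimal polynomial, the factor (x + 5)^3 tells us the largest block for λ = -5 has size 3.
Step 3 — with total size 6, 2 blocks, and largest block 3, the block sizes (in nonincreasing order) are [3, 3].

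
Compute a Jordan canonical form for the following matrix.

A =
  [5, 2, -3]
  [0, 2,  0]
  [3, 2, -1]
J_2(2) ⊕ J_1(2)

The characteristic polynomial is
  det(x·I − A) = x^3 - 6*x^2 + 12*x - 8 = (x - 2)^3

Eigenvalues and multiplicities (the geometric multiplicity of λ is n − rank(A − λI), which equals the number of Jordan blocks for λ):
  λ = 2: algebraic multiplicity = 3, geometric multiplicity = 2

Determining the block sizes for each eigenvalue:
  λ = 2: 2 blocks summing to 3 forces exactly one block of size 2 and the rest size 1 → block sizes [2, 1]

Assembling the blocks gives a Jordan form
J =
  [2, 1, 0]
  [0, 2, 0]
  [0, 0, 2]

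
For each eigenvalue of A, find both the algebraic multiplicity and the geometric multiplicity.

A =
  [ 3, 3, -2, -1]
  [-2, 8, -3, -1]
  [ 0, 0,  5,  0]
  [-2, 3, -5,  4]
λ = 5: alg = 4, geom = 2

Step 1 — factor the characteristic polynomial to read off the algebraic multiplicities:
  χ_A(x) = (x - 5)^4

Step 2 — compute geometric multiplicities via the rank-nullity identity g(λ) = n − rank(A − λI):
  rank(A − (5)·I) = 2, so dim ker(A − (5)·I) = n − 2 = 2

Summary:
  λ = 5: algebraic multiplicity = 4, geometric multiplicity = 2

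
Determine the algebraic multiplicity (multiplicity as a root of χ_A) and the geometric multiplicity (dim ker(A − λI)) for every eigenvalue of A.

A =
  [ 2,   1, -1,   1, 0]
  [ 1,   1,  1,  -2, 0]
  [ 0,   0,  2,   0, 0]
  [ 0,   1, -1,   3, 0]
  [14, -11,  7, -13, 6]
λ = 2: alg = 4, geom = 2; λ = 6: alg = 1, geom = 1

Step 1 — factor the characteristic polynomial to read off the algebraic multiplicities:
  χ_A(x) = (x - 6)*(x - 2)^4

Step 2 — compute geometric multiplicities via the rank-nullity identity g(λ) = n − rank(A − λI):
  rank(A − (2)·I) = 3, so dim ker(A − (2)·I) = n − 3 = 2
  rank(A − (6)·I) = 4, so dim ker(A − (6)·I) = n − 4 = 1

Summary:
  λ = 2: algebraic multiplicity = 4, geometric multiplicity = 2
  λ = 6: algebraic multiplicity = 1, geometric multiplicity = 1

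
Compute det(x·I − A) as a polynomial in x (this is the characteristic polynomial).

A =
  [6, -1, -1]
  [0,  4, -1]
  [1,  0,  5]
x^3 - 15*x^2 + 75*x - 125

Expanding det(x·I − A) (e.g. by cofactor expansion or by noting that A is similar to its Jordan form J, which has the same characteristic polynomial as A) gives
  χ_A(x) = x^3 - 15*x^2 + 75*x - 125
which factors as (x - 5)^3. The eigenvalues (with algebraic multiplicities) are λ = 5 with multiplicity 3.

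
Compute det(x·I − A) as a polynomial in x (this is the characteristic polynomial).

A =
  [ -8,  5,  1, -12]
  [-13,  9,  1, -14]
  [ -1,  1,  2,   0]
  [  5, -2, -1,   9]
x^4 - 12*x^3 + 54*x^2 - 108*x + 81

Expanding det(x·I − A) (e.g. by cofactor expansion or by noting that A is similar to its Jordan form J, which has the same characteristic polynomial as A) gives
  χ_A(x) = x^4 - 12*x^3 + 54*x^2 - 108*x + 81
which factors as (x - 3)^4. The eigenvalues (with algebraic multiplicities) are λ = 3 with multiplicity 4.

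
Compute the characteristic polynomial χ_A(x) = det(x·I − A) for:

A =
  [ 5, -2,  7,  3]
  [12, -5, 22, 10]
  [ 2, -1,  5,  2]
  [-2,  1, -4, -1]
x^4 - 4*x^3 + 6*x^2 - 4*x + 1

Expanding det(x·I − A) (e.g. by cofactor expansion or by noting that A is similar to its Jordan form J, which has the same characteristic polynomial as A) gives
  χ_A(x) = x^4 - 4*x^3 + 6*x^2 - 4*x + 1
which factors as (x - 1)^4. The eigenvalues (with algebraic multiplicities) are λ = 1 with multiplicity 4.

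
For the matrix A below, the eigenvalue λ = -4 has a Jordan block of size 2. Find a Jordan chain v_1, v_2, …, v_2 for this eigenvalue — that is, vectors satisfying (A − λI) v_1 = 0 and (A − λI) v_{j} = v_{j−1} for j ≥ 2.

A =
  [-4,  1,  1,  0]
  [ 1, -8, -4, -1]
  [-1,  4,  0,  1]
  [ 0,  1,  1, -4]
A Jordan chain for λ = -4 of length 2:
v_1 = (0, 1, -1, 0)ᵀ
v_2 = (1, 0, 0, 0)ᵀ

Let N = A − (-4)·I. We want v_2 with N^2 v_2 = 0 but N^1 v_2 ≠ 0; then v_{j-1} := N · v_j for j = 2, …, 2.

Pick v_2 = (1, 0, 0, 0)ᵀ.
Then v_1 = N · v_2 = (0, 1, -1, 0)ᵀ.

Sanity check: (A − (-4)·I) v_1 = (0, 0, 0, 0)ᵀ = 0. ✓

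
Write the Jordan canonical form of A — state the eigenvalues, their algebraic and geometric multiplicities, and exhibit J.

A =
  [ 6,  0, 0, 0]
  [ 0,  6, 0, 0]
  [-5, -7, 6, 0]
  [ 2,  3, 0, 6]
J_2(6) ⊕ J_2(6)

The characteristic polynomial is
  det(x·I − A) = x^4 - 24*x^3 + 216*x^2 - 864*x + 1296 = (x - 6)^4

Eigenvalues and multiplicities (the geometric multiplicity of λ is n − rank(A − λI), which equals the number of Jordan blocks for λ):
  λ = 6: algebraic multiplicity = 4, geometric multiplicity = 2

Determining the block sizes for each eigenvalue:
  λ = 6: with am = 4 and gm = 2, the partition is not yet determined (e.g. several partitions of 4 into 2 parts exist). Let N = A − (6)·I. Computing rank(N^1) = 2, rank(N^2) = 0; the number of blocks of size ≥ j is rank(N^{j−1}) − rank(N^j), giving [2, 2]. So we have 2 block(s) of size 2 → block sizes [2, 2]

Assembling the blocks gives a Jordan form
J =
  [6, 1, 0, 0]
  [0, 6, 0, 0]
  [0, 0, 6, 1]
  [0, 0, 0, 6]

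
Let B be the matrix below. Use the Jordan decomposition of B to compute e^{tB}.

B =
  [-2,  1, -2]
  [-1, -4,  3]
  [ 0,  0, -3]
e^{tB} =
  [t*exp(-3*t) + exp(-3*t), t*exp(-3*t), t^2*exp(-3*t)/2 - 2*t*exp(-3*t)]
  [-t*exp(-3*t), -t*exp(-3*t) + exp(-3*t), -t^2*exp(-3*t)/2 + 3*t*exp(-3*t)]
  [0, 0, exp(-3*t)]

Strategy: write B = P · J · P⁻¹ where J is a Jordan canonical form, so e^{tB} = P · e^{tJ} · P⁻¹, and e^{tJ} can be computed block-by-block.

B has Jordan form
J =
  [-3,  1,  0]
  [ 0, -3,  1]
  [ 0,  0, -3]
(up to reordering of blocks).

Per-block formulas:
  For a 3×3 Jordan block J_3(-3): exp(t · J_3(-3)) = e^(-3t)·(I + t·N + (t^2/2)·N^2), where N is the 3×3 nilpotent shift.

After assembling e^{tJ} and conjugating by P, we get:

e^{tB} =
  [t*exp(-3*t) + exp(-3*t), t*exp(-3*t), t^2*exp(-3*t)/2 - 2*t*exp(-3*t)]
  [-t*exp(-3*t), -t*exp(-3*t) + exp(-3*t), -t^2*exp(-3*t)/2 + 3*t*exp(-3*t)]
  [0, 0, exp(-3*t)]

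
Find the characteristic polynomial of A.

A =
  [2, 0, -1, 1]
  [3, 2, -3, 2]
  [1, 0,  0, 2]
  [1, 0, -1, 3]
x^4 - 7*x^3 + 18*x^2 - 20*x + 8

Expanding det(x·I − A) (e.g. by cofactor expansion or by noting that A is similar to its Jordan form J, which has the same characteristic polynomial as A) gives
  χ_A(x) = x^4 - 7*x^3 + 18*x^2 - 20*x + 8
which factors as (x - 2)^3*(x - 1). The eigenvalues (with algebraic multiplicities) are λ = 1 with multiplicity 1, λ = 2 with multiplicity 3.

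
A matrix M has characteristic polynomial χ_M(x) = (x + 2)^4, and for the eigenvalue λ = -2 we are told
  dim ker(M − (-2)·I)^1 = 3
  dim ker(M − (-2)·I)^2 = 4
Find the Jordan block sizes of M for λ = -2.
Block sizes for λ = -2: [2, 1, 1]

From the dimensions of kernels of powers, the number of Jordan blocks of size at least j is d_j − d_{j−1} where d_j = dim ker(N^j) (with d_0 = 0). Computing the differences gives [3, 1].
The number of blocks of size exactly k is (#blocks of size ≥ k) − (#blocks of size ≥ k + 1), so the partition is: 2 block(s) of size 1, 1 block(s) of size 2.
In nonincreasing order the block sizes are [2, 1, 1].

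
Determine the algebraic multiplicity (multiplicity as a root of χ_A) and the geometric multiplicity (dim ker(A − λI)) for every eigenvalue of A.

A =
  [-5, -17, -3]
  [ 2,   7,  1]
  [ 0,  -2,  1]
λ = 1: alg = 3, geom = 1

Step 1 — factor the characteristic polynomial to read off the algebraic multiplicities:
  χ_A(x) = (x - 1)^3

Step 2 — compute geometric multiplicities via the rank-nullity identity g(λ) = n − rank(A − λI):
  rank(A − (1)·I) = 2, so dim ker(A − (1)·I) = n − 2 = 1

Summary:
  λ = 1: algebraic multiplicity = 3, geometric multiplicity = 1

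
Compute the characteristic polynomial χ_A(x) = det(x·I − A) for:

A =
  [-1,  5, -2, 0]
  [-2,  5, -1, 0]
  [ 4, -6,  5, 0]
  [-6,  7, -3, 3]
x^4 - 12*x^3 + 54*x^2 - 108*x + 81

Expanding det(x·I − A) (e.g. by cofactor expansion or by noting that A is similar to its Jordan form J, which has the same characteristic polynomial as A) gives
  χ_A(x) = x^4 - 12*x^3 + 54*x^2 - 108*x + 81
which factors as (x - 3)^4. The eigenvalues (with algebraic multiplicities) are λ = 3 with multiplicity 4.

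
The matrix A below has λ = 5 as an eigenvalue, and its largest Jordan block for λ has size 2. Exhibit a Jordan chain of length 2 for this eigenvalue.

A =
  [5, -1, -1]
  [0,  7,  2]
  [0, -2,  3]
A Jordan chain for λ = 5 of length 2:
v_1 = (-1, 2, -2)ᵀ
v_2 = (0, 1, 0)ᵀ

Let N = A − (5)·I. We want v_2 with N^2 v_2 = 0 but N^1 v_2 ≠ 0; then v_{j-1} := N · v_j for j = 2, …, 2.

Pick v_2 = (0, 1, 0)ᵀ.
Then v_1 = N · v_2 = (-1, 2, -2)ᵀ.

Sanity check: (A − (5)·I) v_1 = (0, 0, 0)ᵀ = 0. ✓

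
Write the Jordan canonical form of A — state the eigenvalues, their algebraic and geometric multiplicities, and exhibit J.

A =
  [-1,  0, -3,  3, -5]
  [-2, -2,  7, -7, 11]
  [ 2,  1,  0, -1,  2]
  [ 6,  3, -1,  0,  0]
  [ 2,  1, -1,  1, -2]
J_3(-1) ⊕ J_2(-1)

The characteristic polynomial is
  det(x·I − A) = x^5 + 5*x^4 + 10*x^3 + 10*x^2 + 5*x + 1 = (x + 1)^5

Eigenvalues and multiplicities (the geometric multiplicity of λ is n − rank(A − λI), which equals the number of Jordan blocks for λ):
  λ = -1: algebraic multiplicity = 5, geometric multiplicity = 2

Determining the block sizes for each eigenvalue:
  λ = -1: with am = 5 and gm = 2, the partition is not yet determined (e.g. several partitions of 5 into 2 parts exist). Let N = A − (-1)·I. Computing rank(N^1) = 3, rank(N^2) = 1, rank(N^3) = 0; the number of blocks of size ≥ j is rank(N^{j−1}) − rank(N^j), giving [2, 2, 1]. So we have 1 block(s) of size 3, 1 block(s) of size 2 → block sizes [3, 2]

Assembling the blocks gives a Jordan form
J =
  [-1,  1,  0,  0,  0]
  [ 0, -1,  1,  0,  0]
  [ 0,  0, -1,  0,  0]
  [ 0,  0,  0, -1,  1]
  [ 0,  0,  0,  0, -1]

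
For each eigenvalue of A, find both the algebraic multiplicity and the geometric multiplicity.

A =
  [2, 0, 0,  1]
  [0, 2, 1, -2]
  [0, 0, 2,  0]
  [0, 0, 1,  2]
λ = 2: alg = 4, geom = 2

Step 1 — factor the characteristic polynomial to read off the algebraic multiplicities:
  χ_A(x) = (x - 2)^4

Step 2 — compute geometric multiplicities via the rank-nullity identity g(λ) = n − rank(A − λI):
  rank(A − (2)·I) = 2, so dim ker(A − (2)·I) = n − 2 = 2

Summary:
  λ = 2: algebraic multiplicity = 4, geometric multiplicity = 2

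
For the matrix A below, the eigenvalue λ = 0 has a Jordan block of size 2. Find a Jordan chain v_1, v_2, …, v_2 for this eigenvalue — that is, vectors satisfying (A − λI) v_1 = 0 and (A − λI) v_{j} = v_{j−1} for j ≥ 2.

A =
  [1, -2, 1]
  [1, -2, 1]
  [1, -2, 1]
A Jordan chain for λ = 0 of length 2:
v_1 = (1, 1, 1)ᵀ
v_2 = (1, 0, 0)ᵀ

Let N = A − (0)·I. We want v_2 with N^2 v_2 = 0 but N^1 v_2 ≠ 0; then v_{j-1} := N · v_j for j = 2, …, 2.

Pick v_2 = (1, 0, 0)ᵀ.
Then v_1 = N · v_2 = (1, 1, 1)ᵀ.

Sanity check: (A − (0)·I) v_1 = (0, 0, 0)ᵀ = 0. ✓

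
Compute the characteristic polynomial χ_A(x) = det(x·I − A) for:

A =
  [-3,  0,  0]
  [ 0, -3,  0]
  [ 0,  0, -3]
x^3 + 9*x^2 + 27*x + 27

Expanding det(x·I − A) (e.g. by cofactor expansion or by noting that A is similar to its Jordan form J, which has the same characteristic polynomial as A) gives
  χ_A(x) = x^3 + 9*x^2 + 27*x + 27
which factors as (x + 3)^3. The eigenvalues (with algebraic multiplicities) are λ = -3 with multiplicity 3.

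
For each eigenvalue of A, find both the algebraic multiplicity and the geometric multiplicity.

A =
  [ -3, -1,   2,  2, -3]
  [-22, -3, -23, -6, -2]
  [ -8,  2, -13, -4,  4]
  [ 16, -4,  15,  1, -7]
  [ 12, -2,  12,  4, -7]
λ = -5: alg = 5, geom = 2

Step 1 — factor the characteristic polynomial to read off the algebraic multiplicities:
  χ_A(x) = (x + 5)^5

Step 2 — compute geometric multiplicities via the rank-nullity identity g(λ) = n − rank(A − λI):
  rank(A − (-5)·I) = 3, so dim ker(A − (-5)·I) = n − 3 = 2

Summary:
  λ = -5: algebraic multiplicity = 5, geometric multiplicity = 2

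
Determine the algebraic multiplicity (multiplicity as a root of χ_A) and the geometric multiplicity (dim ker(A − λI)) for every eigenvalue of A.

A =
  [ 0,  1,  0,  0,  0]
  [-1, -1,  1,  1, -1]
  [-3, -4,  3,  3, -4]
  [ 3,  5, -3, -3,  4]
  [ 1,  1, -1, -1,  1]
λ = 0: alg = 5, geom = 2

Step 1 — factor the characteristic polynomial to read off the algebraic multiplicities:
  χ_A(x) = x^5

Step 2 — compute geometric multiplicities via the rank-nullity identity g(λ) = n − rank(A − λI):
  rank(A − (0)·I) = 3, so dim ker(A − (0)·I) = n − 3 = 2

Summary:
  λ = 0: algebraic multiplicity = 5, geometric multiplicity = 2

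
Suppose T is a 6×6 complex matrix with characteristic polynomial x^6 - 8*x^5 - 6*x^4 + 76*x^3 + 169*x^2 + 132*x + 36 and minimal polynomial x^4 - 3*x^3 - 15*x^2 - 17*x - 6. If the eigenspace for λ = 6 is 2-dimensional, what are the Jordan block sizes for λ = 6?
Block sizes for λ = 6: [1, 1]

Step 1 — from the characteristic polynomial, algebraic multiplicity of λ = 6 is 2. From dim ker(T − (6)·I) = 2, there are exactly 2 Jordan blocks for λ = 6.
Step 2 — from the minimal polynomial, the factor (x − 6) tells us the largest block for λ = 6 has size 1.
Step 3 — with total size 2, 2 blocks, and largest block 1, the block sizes (in nonincreasing order) are [1, 1].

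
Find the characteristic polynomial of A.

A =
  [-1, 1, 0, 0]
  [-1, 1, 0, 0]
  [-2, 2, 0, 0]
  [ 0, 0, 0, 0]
x^4

Expanding det(x·I − A) (e.g. by cofactor expansion or by noting that A is similar to its Jordan form J, which has the same characteristic polynomial as A) gives
  χ_A(x) = x^4
which factors as x^4. The eigenvalues (with algebraic multiplicities) are λ = 0 with multiplicity 4.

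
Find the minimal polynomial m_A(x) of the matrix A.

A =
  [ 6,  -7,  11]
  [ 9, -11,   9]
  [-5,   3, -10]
x^3 + 15*x^2 + 75*x + 125

The characteristic polynomial is χ_A(x) = (x + 5)^3, so the eigenvalues are known. The minimal polynomial is
  m_A(x) = Π_λ (x − λ)^{k_λ}
where k_λ is the size of the *largest* Jordan block for λ (equivalently, the smallest k with (A − λI)^k v = 0 for every generalised eigenvector v of λ).

  λ = -5: largest Jordan block has size 3, contributing (x + 5)^3

So m_A(x) = (x + 5)^3 = x^3 + 15*x^2 + 75*x + 125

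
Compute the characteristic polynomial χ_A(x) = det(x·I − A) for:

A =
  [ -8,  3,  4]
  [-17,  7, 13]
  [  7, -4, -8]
x^3 + 9*x^2 + 27*x + 27

Expanding det(x·I − A) (e.g. by cofactor expansion or by noting that A is similar to its Jordan form J, which has the same characteristic polynomial as A) gives
  χ_A(x) = x^3 + 9*x^2 + 27*x + 27
which factors as (x + 3)^3. The eigenvalues (with algebraic multiplicities) are λ = -3 with multiplicity 3.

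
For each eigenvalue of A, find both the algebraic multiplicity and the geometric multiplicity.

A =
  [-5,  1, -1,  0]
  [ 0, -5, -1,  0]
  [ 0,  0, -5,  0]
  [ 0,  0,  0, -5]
λ = -5: alg = 4, geom = 2

Step 1 — factor the characteristic polynomial to read off the algebraic multiplicities:
  χ_A(x) = (x + 5)^4

Step 2 — compute geometric multiplicities via the rank-nullity identity g(λ) = n − rank(A − λI):
  rank(A − (-5)·I) = 2, so dim ker(A − (-5)·I) = n − 2 = 2

Summary:
  λ = -5: algebraic multiplicity = 4, geometric multiplicity = 2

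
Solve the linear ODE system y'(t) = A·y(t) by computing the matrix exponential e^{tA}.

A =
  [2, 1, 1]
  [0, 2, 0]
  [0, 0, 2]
e^{tA} =
  [exp(2*t), t*exp(2*t), t*exp(2*t)]
  [0, exp(2*t), 0]
  [0, 0, exp(2*t)]

Strategy: write A = P · J · P⁻¹ where J is a Jordan canonical form, so e^{tA} = P · e^{tJ} · P⁻¹, and e^{tJ} can be computed block-by-block.

A has Jordan form
J =
  [2, 1, 0]
  [0, 2, 0]
  [0, 0, 2]
(up to reordering of blocks).

Per-block formulas:
  For a 1×1 block at λ = 2: exp(t · [2]) = [e^(2t)].
  For a 2×2 Jordan block J_2(2): exp(t · J_2(2)) = e^(2t)·(I + t·N), where N is the 2×2 nilpotent shift.

After assembling e^{tJ} and conjugating by P, we get:

e^{tA} =
  [exp(2*t), t*exp(2*t), t*exp(2*t)]
  [0, exp(2*t), 0]
  [0, 0, exp(2*t)]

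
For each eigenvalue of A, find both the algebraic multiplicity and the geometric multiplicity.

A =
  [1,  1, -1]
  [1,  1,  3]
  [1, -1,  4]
λ = 2: alg = 3, geom = 1

Step 1 — factor the characteristic polynomial to read off the algebraic multiplicities:
  χ_A(x) = (x - 2)^3

Step 2 — compute geometric multiplicities via the rank-nullity identity g(λ) = n − rank(A − λI):
  rank(A − (2)·I) = 2, so dim ker(A − (2)·I) = n − 2 = 1

Summary:
  λ = 2: algebraic multiplicity = 3, geometric multiplicity = 1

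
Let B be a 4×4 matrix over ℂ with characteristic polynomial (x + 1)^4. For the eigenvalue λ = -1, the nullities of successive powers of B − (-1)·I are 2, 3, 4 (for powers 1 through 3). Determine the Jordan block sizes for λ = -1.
Block sizes for λ = -1: [3, 1]

From the dimensions of kernels of powers, the number of Jordan blocks of size at least j is d_j − d_{j−1} where d_j = dim ker(N^j) (with d_0 = 0). Computing the differences gives [2, 1, 1].
The number of blocks of size exactly k is (#blocks of size ≥ k) − (#blocks of size ≥ k + 1), so the partition is: 1 block(s) of size 1, 1 block(s) of size 3.
In nonincreasing order the block sizes are [3, 1].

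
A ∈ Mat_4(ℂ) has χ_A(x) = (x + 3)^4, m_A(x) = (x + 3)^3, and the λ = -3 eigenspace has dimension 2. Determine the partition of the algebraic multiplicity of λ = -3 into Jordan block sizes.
Block sizes for λ = -3: [3, 1]

Step 1 — from the characteristic polynomial, algebraic multiplicity of λ = -3 is 4. From dim ker(A − (-3)·I) = 2, there are exactly 2 Jordan blocks for λ = -3.
Step 2 — from the minimal polynomial, the factor (x + 3)^3 tells us the largest block for λ = -3 has size 3.
Step 3 — with total size 4, 2 blocks, and largest block 3, the block sizes (in nonincreasing order) are [3, 1].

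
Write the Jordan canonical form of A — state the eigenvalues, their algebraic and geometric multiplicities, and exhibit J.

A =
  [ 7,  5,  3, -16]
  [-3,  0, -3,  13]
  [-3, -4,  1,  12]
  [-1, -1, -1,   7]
J_1(3) ⊕ J_3(4)

The characteristic polynomial is
  det(x·I − A) = x^4 - 15*x^3 + 84*x^2 - 208*x + 192 = (x - 4)^3*(x - 3)

Eigenvalues and multiplicities (the geometric multiplicity of λ is n − rank(A − λI), which equals the number of Jordan blocks for λ):
  λ = 3: algebraic multiplicity = 1, geometric multiplicity = 1
  λ = 4: algebraic multiplicity = 3, geometric multiplicity = 1

Determining the block sizes for each eigenvalue:
  λ = 3: one block (gm = 1), so the single block has size am = 1 → block sizes [1]
  λ = 4: one block (gm = 1), so the single block has size am = 3 → block sizes [3]

Assembling the blocks gives a Jordan form
J =
  [3, 0, 0, 0]
  [0, 4, 1, 0]
  [0, 0, 4, 1]
  [0, 0, 0, 4]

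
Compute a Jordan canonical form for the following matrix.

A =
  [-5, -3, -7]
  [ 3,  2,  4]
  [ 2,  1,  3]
J_3(0)

The characteristic polynomial is
  det(x·I − A) = x^3

Eigenvalues and multiplicities (the geometric multiplicity of λ is n − rank(A − λI), which equals the number of Jordan blocks for λ):
  λ = 0: algebraic multiplicity = 3, geometric multiplicity = 1

Determining the block sizes for each eigenvalue:
  λ = 0: one block (gm = 1), so the single block has size am = 3 → block sizes [3]

Assembling the blocks gives a Jordan form
J =
  [0, 1, 0]
  [0, 0, 1]
  [0, 0, 0]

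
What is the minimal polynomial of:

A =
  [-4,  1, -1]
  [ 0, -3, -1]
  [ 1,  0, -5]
x^3 + 12*x^2 + 48*x + 64

The characteristic polynomial is χ_A(x) = (x + 4)^3, so the eigenvalues are known. The minimal polynomial is
  m_A(x) = Π_λ (x − λ)^{k_λ}
where k_λ is the size of the *largest* Jordan block for λ (equivalently, the smallest k with (A − λI)^k v = 0 for every generalised eigenvector v of λ).

  λ = -4: largest Jordan block has size 3, contributing (x + 4)^3

So m_A(x) = (x + 4)^3 = x^3 + 12*x^2 + 48*x + 64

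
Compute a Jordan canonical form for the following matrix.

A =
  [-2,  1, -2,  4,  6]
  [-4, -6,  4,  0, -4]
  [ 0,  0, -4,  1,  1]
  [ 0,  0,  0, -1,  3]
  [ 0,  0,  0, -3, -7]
J_2(-4) ⊕ J_2(-4) ⊕ J_1(-4)

The characteristic polynomial is
  det(x·I − A) = x^5 + 20*x^4 + 160*x^3 + 640*x^2 + 1280*x + 1024 = (x + 4)^5

Eigenvalues and multiplicities (the geometric multiplicity of λ is n − rank(A − λI), which equals the number of Jordan blocks for λ):
  λ = -4: algebraic multiplicity = 5, geometric multiplicity = 3

Determining the block sizes for each eigenvalue:
  λ = -4: with am = 5 and gm = 3, the partition is not yet determined (e.g. several partitions of 5 into 3 parts exist). Let N = A − (-4)·I. Computing rank(N^1) = 2, rank(N^2) = 0; the number of blocks of size ≥ j is rank(N^{j−1}) − rank(N^j), giving [3, 2]. So we have 2 block(s) of size 2, 1 block(s) of size 1 → block sizes [2, 2, 1]

Assembling the blocks gives a Jordan form
J =
  [-4,  1,  0,  0,  0]
  [ 0, -4,  0,  0,  0]
  [ 0,  0, -4,  1,  0]
  [ 0,  0,  0, -4,  0]
  [ 0,  0,  0,  0, -4]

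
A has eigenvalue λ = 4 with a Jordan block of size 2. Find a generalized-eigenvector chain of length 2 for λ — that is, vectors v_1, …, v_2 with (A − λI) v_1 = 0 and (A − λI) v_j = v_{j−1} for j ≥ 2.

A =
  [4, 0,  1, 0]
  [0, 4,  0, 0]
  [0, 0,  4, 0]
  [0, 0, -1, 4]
A Jordan chain for λ = 4 of length 2:
v_1 = (1, 0, 0, -1)ᵀ
v_2 = (0, 0, 1, 0)ᵀ

Let N = A − (4)·I. We want v_2 with N^2 v_2 = 0 but N^1 v_2 ≠ 0; then v_{j-1} := N · v_j for j = 2, …, 2.

Pick v_2 = (0, 0, 1, 0)ᵀ.
Then v_1 = N · v_2 = (1, 0, 0, -1)ᵀ.

Sanity check: (A − (4)·I) v_1 = (0, 0, 0, 0)ᵀ = 0. ✓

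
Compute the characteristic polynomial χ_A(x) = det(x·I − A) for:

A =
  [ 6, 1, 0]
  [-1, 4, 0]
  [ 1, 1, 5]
x^3 - 15*x^2 + 75*x - 125

Expanding det(x·I − A) (e.g. by cofactor expansion or by noting that A is similar to its Jordan form J, which has the same characteristic polynomial as A) gives
  χ_A(x) = x^3 - 15*x^2 + 75*x - 125
which factors as (x - 5)^3. The eigenvalues (with algebraic multiplicities) are λ = 5 with multiplicity 3.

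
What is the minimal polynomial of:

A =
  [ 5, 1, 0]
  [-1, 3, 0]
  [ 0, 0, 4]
x^2 - 8*x + 16

The characteristic polynomial is χ_A(x) = (x - 4)^3, so the eigenvalues are known. The minimal polynomial is
  m_A(x) = Π_λ (x − λ)^{k_λ}
where k_λ is the size of the *largest* Jordan block for λ (equivalently, the smallest k with (A − λI)^k v = 0 for every generalised eigenvector v of λ).

  λ = 4: largest Jordan block has size 2, contributing (x − 4)^2

So m_A(x) = (x - 4)^2 = x^2 - 8*x + 16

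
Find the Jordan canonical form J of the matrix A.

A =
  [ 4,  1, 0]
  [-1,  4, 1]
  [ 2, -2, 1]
J_3(3)

The characteristic polynomial is
  det(x·I − A) = x^3 - 9*x^2 + 27*x - 27 = (x - 3)^3

Eigenvalues and multiplicities (the geometric multiplicity of λ is n − rank(A − λI), which equals the number of Jordan blocks for λ):
  λ = 3: algebraic multiplicity = 3, geometric multiplicity = 1

Determining the block sizes for each eigenvalue:
  λ = 3: one block (gm = 1), so the single block has size am = 3 → block sizes [3]

Assembling the blocks gives a Jordan form
J =
  [3, 1, 0]
  [0, 3, 1]
  [0, 0, 3]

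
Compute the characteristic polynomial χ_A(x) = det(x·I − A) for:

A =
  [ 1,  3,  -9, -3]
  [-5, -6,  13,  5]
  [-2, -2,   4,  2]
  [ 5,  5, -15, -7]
x^4 + 8*x^3 + 24*x^2 + 32*x + 16

Expanding det(x·I − A) (e.g. by cofactor expansion or by noting that A is similar to its Jordan form J, which has the same characteristic polynomial as A) gives
  χ_A(x) = x^4 + 8*x^3 + 24*x^2 + 32*x + 16
which factors as (x + 2)^4. The eigenvalues (with algebraic multiplicities) are λ = -2 with multiplicity 4.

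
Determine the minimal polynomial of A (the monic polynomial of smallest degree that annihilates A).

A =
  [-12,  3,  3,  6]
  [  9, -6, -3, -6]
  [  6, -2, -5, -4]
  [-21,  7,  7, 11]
x^2 + 6*x + 9

The characteristic polynomial is χ_A(x) = (x + 3)^4, so the eigenvalues are known. The minimal polynomial is
  m_A(x) = Π_λ (x − λ)^{k_λ}
where k_λ is the size of the *largest* Jordan block for λ (equivalently, the smallest k with (A − λI)^k v = 0 for every generalised eigenvector v of λ).

  λ = -3: largest Jordan block has size 2, contributing (x + 3)^2

So m_A(x) = (x + 3)^2 = x^2 + 6*x + 9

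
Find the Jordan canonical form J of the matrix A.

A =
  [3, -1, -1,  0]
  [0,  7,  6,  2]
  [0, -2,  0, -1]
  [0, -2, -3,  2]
J_3(3) ⊕ J_1(3)

The characteristic polynomial is
  det(x·I − A) = x^4 - 12*x^3 + 54*x^2 - 108*x + 81 = (x - 3)^4

Eigenvalues and multiplicities (the geometric multiplicity of λ is n − rank(A − λI), which equals the number of Jordan blocks for λ):
  λ = 3: algebraic multiplicity = 4, geometric multiplicity = 2

Determining the block sizes for each eigenvalue:
  λ = 3: with am = 4 and gm = 2, the partition is not yet determined (e.g. several partitions of 4 into 2 parts exist). Let N = A − (3)·I. Computing rank(N^1) = 2, rank(N^2) = 1, rank(N^3) = 0; the number of blocks of size ≥ j is rank(N^{j−1}) − rank(N^j), giving [2, 1, 1]. So we have 1 block(s) of size 3, 1 block(s) of size 1 → block sizes [3, 1]

Assembling the blocks gives a Jordan form
J =
  [3, 1, 0, 0]
  [0, 3, 1, 0]
  [0, 0, 3, 0]
  [0, 0, 0, 3]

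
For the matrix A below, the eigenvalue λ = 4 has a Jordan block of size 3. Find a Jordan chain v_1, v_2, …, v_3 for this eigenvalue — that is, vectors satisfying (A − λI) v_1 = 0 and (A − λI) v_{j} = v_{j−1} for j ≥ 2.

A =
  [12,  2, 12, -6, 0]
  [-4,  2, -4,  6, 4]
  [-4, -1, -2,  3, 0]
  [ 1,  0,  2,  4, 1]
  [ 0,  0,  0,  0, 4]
A Jordan chain for λ = 4 of length 3:
v_1 = (2, -2, -1, 0, 0)ᵀ
v_2 = (8, -4, -4, 1, 0)ᵀ
v_3 = (1, 0, 0, 0, 0)ᵀ

Let N = A − (4)·I. We want v_3 with N^3 v_3 = 0 but N^2 v_3 ≠ 0; then v_{j-1} := N · v_j for j = 3, …, 2.

Pick v_3 = (1, 0, 0, 0, 0)ᵀ.
Then v_2 = N · v_3 = (8, -4, -4, 1, 0)ᵀ.
Then v_1 = N · v_2 = (2, -2, -1, 0, 0)ᵀ.

Sanity check: (A − (4)·I) v_1 = (0, 0, 0, 0, 0)ᵀ = 0. ✓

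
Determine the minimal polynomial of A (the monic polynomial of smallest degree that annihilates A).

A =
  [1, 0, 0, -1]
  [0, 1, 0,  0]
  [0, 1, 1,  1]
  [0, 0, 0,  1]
x^2 - 2*x + 1

The characteristic polynomial is χ_A(x) = (x - 1)^4, so the eigenvalues are known. The minimal polynomial is
  m_A(x) = Π_λ (x − λ)^{k_λ}
where k_λ is the size of the *largest* Jordan block for λ (equivalently, the smallest k with (A − λI)^k v = 0 for every generalised eigenvector v of λ).

  λ = 1: largest Jordan block has size 2, contributing (x − 1)^2

So m_A(x) = (x - 1)^2 = x^2 - 2*x + 1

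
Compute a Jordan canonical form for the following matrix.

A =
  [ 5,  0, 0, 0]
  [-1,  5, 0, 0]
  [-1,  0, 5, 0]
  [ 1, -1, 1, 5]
J_2(5) ⊕ J_2(5)

The characteristic polynomial is
  det(x·I − A) = x^4 - 20*x^3 + 150*x^2 - 500*x + 625 = (x - 5)^4

Eigenvalues and multiplicities (the geometric multiplicity of λ is n − rank(A − λI), which equals the number of Jordan blocks for λ):
  λ = 5: algebraic multiplicity = 4, geometric multiplicity = 2

Determining the block sizes for each eigenvalue:
  λ = 5: with am = 4 and gm = 2, the partition is not yet determined (e.g. several partitions of 4 into 2 parts exist). Let N = A − (5)·I. Computing rank(N^1) = 2, rank(N^2) = 0; the number of blocks of size ≥ j is rank(N^{j−1}) − rank(N^j), giving [2, 2]. So we have 2 block(s) of size 2 → block sizes [2, 2]

Assembling the blocks gives a Jordan form
J =
  [5, 1, 0, 0]
  [0, 5, 0, 0]
  [0, 0, 5, 1]
  [0, 0, 0, 5]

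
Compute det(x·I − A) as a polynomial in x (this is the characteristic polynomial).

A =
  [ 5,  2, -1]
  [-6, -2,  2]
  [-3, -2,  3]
x^3 - 6*x^2 + 12*x - 8

Expanding det(x·I − A) (e.g. by cofactor expansion or by noting that A is similar to its Jordan form J, which has the same characteristic polynomial as A) gives
  χ_A(x) = x^3 - 6*x^2 + 12*x - 8
which factors as (x - 2)^3. The eigenvalues (with algebraic multiplicities) are λ = 2 with multiplicity 3.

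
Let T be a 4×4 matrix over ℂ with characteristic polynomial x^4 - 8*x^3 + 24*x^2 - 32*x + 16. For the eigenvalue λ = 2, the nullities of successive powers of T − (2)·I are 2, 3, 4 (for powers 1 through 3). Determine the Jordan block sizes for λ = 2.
Block sizes for λ = 2: [3, 1]

From the dimensions of kernels of powers, the number of Jordan blocks of size at least j is d_j − d_{j−1} where d_j = dim ker(N^j) (with d_0 = 0). Computing the differences gives [2, 1, 1].
The number of blocks of size exactly k is (#blocks of size ≥ k) − (#blocks of size ≥ k + 1), so the partition is: 1 block(s) of size 1, 1 block(s) of size 3.
In nonincreasing order the block sizes are [3, 1].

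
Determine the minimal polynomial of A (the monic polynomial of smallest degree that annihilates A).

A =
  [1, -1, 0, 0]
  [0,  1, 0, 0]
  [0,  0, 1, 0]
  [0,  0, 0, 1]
x^2 - 2*x + 1

The characteristic polynomial is χ_A(x) = (x - 1)^4, so the eigenvalues are known. The minimal polynomial is
  m_A(x) = Π_λ (x − λ)^{k_λ}
where k_λ is the size of the *largest* Jordan block for λ (equivalently, the smallest k with (A − λI)^k v = 0 for every generalised eigenvector v of λ).

  λ = 1: largest Jordan block has size 2, contributing (x − 1)^2

So m_A(x) = (x - 1)^2 = x^2 - 2*x + 1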